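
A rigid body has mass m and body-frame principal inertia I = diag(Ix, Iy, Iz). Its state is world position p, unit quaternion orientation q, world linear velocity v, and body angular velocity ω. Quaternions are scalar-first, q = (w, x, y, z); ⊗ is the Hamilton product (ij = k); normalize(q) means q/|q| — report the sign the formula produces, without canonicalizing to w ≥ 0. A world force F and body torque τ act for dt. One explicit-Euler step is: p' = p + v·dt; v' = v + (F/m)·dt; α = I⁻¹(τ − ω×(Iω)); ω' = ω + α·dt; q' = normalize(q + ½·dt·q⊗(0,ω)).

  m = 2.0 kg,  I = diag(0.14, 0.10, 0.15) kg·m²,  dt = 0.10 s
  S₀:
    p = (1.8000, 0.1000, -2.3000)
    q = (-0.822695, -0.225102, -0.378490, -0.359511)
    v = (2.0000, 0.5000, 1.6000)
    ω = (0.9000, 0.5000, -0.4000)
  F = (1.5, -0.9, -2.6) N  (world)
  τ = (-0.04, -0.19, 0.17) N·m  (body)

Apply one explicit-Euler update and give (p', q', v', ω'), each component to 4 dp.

p' = (2.0000, 0.1500, -2.1400)
q' = (-0.8091, -0.2452, -0.4191, -0.3311)
v' = (2.0750, 0.4550, 1.4700)
ω' = (0.8786, 0.3064, -0.2747)

α = I⁻¹(τ − ω×Iω) = (-0.2143, -1.9360, 1.2533)
ω' = ω + α·dt = (0.8786, 0.3064, -0.2747)
2q̇ = q⊗(0,ω) = (0.2480324, -0.4092740, -0.8249482, 0.5571680)
updated quaternion q' = (-0.8091, -0.2452, -0.4191, -0.3311)
a = (0.7500, -0.4500, -1.3000)
p' = p + v·dt = (2.0000, 0.1500, -2.1400)
new velocity v' = (2.0750, 0.4550, 1.4700)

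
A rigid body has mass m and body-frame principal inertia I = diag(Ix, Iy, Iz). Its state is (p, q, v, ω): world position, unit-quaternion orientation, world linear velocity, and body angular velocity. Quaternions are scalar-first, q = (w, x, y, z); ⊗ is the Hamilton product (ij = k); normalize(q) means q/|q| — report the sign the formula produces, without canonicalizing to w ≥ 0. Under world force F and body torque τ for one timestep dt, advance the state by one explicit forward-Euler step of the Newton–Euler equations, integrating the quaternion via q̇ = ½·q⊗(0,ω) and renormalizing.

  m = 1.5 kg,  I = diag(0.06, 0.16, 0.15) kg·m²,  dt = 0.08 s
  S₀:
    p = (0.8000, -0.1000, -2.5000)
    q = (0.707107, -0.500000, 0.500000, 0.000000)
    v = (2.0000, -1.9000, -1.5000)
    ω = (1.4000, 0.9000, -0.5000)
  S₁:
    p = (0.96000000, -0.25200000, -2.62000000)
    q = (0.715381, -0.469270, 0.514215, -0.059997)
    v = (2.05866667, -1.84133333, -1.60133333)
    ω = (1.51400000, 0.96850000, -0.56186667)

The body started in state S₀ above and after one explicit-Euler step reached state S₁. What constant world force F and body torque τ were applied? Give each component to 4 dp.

rate change Δω = (0.11400000, 0.06850000, -0.06186667)
ω₀×(Iω₀) = (0.0045, 0.0630, 0.1260)
applied torque τ = (0.0900, 0.2000, 0.0100)
v₁ − v₀ = (0.05866667, 0.05866667, -0.10133333)
applied force F = (1.1000, 1.1000, -1.9000)

F = (1.1000, 1.1000, -1.9000)
τ = (0.0900, 0.2000, 0.0100)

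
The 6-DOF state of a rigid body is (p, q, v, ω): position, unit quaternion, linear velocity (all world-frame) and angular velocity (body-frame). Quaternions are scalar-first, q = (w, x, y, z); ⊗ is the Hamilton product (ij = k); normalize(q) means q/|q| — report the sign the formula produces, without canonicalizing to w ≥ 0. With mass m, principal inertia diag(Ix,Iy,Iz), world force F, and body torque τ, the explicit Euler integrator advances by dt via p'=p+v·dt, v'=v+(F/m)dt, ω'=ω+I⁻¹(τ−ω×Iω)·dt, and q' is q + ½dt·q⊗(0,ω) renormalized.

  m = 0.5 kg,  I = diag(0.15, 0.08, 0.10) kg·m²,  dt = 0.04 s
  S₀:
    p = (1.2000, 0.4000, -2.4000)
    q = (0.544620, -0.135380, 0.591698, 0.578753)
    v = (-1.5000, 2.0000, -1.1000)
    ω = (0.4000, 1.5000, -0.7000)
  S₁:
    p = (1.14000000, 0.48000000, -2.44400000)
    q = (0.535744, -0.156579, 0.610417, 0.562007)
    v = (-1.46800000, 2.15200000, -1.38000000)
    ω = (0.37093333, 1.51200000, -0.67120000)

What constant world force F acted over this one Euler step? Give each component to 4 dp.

F = (0.4000, 1.9000, -3.5000)

velocity change Δv = (0.03200000, 0.15200000, -0.28000000)
m·(v₁−v₀)/dt = (0.4000, 1.9000, -3.5000)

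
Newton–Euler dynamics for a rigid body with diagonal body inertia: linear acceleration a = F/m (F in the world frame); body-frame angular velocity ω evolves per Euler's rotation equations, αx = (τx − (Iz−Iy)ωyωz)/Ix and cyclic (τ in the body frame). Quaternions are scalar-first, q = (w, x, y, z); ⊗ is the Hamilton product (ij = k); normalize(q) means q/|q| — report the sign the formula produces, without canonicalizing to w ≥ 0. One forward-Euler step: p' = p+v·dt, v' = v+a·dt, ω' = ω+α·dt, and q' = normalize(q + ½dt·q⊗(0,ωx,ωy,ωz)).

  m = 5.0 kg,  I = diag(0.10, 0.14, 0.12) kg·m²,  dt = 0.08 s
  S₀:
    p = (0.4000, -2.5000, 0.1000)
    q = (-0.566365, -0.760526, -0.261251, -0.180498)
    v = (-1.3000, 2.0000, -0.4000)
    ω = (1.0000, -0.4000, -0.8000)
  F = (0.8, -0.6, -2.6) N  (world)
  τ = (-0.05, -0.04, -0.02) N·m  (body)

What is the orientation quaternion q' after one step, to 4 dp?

2q̇ = q⊗(0,ω) = (0.5116272, -0.4295634, -0.5623728, 1.0185534)
q' = normalize(q + ½dt·q⊗(0,ω)) = (-0.5451, -0.7766, -0.2833, -0.1396)

q' = (-0.5451, -0.7766, -0.2833, -0.1396)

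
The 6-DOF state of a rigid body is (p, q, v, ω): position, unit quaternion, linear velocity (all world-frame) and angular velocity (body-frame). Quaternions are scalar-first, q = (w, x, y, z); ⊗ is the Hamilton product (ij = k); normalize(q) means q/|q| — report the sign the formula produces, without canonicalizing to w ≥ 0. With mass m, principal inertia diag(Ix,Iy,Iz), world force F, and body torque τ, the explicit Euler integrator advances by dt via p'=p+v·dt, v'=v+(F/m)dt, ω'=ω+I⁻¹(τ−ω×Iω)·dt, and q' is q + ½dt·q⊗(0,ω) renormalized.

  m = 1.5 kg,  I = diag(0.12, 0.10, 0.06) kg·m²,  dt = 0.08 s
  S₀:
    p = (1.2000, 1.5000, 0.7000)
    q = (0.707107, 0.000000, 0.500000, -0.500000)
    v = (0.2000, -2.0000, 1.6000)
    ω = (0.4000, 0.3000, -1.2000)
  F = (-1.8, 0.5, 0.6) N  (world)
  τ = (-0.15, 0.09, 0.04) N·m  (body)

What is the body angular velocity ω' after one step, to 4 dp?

ω' = (0.2904, 0.3950, -1.1435)

ω×(Iω) gyroscopic = (0.0144, -0.0288, -0.0024)
α = I⁻¹(τ − ω×Iω) = (-1.3700, 1.1880, 0.7067)
new body rate ω' = (0.2904, 0.3950, -1.1435)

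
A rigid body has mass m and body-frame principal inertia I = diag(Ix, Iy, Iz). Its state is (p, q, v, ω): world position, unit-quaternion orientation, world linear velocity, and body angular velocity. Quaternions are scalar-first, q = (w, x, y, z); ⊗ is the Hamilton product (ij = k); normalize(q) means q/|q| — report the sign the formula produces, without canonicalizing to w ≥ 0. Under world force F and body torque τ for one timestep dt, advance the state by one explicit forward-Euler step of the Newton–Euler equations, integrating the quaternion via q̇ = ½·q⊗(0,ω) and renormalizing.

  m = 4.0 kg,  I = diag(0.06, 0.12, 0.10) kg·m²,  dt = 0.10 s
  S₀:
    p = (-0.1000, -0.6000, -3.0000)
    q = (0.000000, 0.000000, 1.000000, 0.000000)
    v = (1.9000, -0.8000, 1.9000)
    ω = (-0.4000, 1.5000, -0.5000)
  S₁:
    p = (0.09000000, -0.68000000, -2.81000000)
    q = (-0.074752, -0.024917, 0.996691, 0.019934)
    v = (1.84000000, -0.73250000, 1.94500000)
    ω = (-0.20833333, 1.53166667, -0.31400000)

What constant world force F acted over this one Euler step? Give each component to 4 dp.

F = (-2.4000, 2.7000, 1.8000)

v₁ − v₀ = (-0.06000000, 0.06750000, 0.04500000)
applied force F = (-2.4000, 2.7000, 1.8000)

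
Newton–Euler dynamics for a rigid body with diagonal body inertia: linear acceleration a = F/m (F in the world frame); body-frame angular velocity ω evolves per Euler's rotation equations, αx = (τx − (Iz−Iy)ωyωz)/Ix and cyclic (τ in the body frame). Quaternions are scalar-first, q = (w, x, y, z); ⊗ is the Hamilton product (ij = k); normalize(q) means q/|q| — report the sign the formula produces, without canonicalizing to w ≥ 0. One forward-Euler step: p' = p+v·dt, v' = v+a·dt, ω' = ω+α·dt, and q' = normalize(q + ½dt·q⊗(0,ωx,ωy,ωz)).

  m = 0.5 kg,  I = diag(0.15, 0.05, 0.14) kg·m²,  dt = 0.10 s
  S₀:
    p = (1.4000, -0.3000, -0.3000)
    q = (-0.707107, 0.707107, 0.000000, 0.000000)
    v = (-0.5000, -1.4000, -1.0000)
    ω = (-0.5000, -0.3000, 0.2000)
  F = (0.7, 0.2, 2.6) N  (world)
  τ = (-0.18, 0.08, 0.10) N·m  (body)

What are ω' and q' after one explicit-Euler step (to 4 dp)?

ω' = (-0.6164, -0.1380, 0.2821)
q' = (-0.6891, 0.7244, 0.0035, -0.0177)

angular accel α = (-1.1640, 1.6200, 0.8214)
ω + α·dt = (-0.6164, -0.1380, 0.2821)
Hamilton product q⊗(0,ω) = (0.3535535, 0.3535535, 0.0707107, -0.3535535)
updated quaternion q' = (-0.6891, 0.7244, 0.0035, -0.0177)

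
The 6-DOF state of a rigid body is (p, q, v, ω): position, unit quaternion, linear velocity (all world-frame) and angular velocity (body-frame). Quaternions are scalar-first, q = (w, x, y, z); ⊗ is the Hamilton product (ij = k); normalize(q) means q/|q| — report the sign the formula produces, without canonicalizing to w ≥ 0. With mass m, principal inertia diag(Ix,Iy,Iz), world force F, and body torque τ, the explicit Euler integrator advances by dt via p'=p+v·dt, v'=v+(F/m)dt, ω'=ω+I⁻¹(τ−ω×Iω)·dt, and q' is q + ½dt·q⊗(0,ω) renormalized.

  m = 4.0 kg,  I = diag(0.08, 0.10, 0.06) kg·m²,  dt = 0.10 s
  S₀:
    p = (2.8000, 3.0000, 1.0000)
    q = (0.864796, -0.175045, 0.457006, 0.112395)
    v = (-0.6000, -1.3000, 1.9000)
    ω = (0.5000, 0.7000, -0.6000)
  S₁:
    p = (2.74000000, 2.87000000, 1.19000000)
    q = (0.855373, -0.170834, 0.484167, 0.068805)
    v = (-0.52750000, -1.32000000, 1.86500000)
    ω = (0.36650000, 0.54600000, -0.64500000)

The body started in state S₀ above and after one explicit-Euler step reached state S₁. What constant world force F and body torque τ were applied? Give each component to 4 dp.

F = (2.9000, -0.8000, -1.4000)
τ = (-0.0900, -0.1600, -0.0200)

ω₁ − ω₀ = (-0.13350000, -0.15400000, -0.04500000)
ω₀×(Iω₀) = (0.0168, -0.0060, 0.0070)
τ = I·(Δω/dt) + ω₀×(Iω₀) = (-0.0900, -0.1600, -0.0200)
Δv = v₁−v₀ = (0.07250000, -0.02000000, -0.03500000)
F = m·Δv/dt = (2.9000, -0.8000, -1.4000)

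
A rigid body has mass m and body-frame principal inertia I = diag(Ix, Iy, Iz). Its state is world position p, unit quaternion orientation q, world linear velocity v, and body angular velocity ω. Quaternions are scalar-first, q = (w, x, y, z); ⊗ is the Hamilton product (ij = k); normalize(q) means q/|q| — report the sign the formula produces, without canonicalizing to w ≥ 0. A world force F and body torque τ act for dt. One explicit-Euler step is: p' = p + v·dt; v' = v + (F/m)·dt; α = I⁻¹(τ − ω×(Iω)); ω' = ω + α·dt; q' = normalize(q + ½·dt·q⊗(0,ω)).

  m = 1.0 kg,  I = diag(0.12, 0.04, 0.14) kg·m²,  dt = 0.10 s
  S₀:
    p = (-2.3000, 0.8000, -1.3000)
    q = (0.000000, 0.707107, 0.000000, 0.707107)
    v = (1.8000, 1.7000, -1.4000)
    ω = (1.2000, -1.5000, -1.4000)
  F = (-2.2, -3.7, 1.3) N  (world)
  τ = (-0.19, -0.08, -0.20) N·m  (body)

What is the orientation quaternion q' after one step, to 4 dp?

q' = (0.0070, 0.7548, 0.0913, 0.6495)

2q̇ = q⊗(0,ω) = (0.1414214, 1.0606605, 1.8384782, -1.0606605)
updated quaternion q' = (0.0070, 0.7548, 0.0913, 0.6495)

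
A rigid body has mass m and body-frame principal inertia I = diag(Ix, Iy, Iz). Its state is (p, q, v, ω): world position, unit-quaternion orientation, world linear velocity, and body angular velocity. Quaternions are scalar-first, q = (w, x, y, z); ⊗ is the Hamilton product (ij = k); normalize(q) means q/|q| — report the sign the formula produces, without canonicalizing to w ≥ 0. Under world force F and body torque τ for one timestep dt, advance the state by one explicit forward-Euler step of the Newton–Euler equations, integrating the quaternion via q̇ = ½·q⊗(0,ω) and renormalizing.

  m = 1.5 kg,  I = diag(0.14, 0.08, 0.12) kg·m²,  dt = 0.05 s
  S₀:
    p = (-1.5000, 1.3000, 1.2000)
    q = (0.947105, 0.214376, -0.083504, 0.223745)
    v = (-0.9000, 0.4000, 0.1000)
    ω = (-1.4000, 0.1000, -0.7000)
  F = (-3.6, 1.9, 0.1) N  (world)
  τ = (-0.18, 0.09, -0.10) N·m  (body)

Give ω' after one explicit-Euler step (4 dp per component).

ω' = (-1.4633, 0.1440, -0.7452)

ω×(Iω) gyroscopic = (-0.0028, 0.0196, 0.0084)
angular accel α = (-1.2657, 0.8800, -0.9033)
ω' = ω + α·dt = (-1.4633, 0.1440, -0.7452)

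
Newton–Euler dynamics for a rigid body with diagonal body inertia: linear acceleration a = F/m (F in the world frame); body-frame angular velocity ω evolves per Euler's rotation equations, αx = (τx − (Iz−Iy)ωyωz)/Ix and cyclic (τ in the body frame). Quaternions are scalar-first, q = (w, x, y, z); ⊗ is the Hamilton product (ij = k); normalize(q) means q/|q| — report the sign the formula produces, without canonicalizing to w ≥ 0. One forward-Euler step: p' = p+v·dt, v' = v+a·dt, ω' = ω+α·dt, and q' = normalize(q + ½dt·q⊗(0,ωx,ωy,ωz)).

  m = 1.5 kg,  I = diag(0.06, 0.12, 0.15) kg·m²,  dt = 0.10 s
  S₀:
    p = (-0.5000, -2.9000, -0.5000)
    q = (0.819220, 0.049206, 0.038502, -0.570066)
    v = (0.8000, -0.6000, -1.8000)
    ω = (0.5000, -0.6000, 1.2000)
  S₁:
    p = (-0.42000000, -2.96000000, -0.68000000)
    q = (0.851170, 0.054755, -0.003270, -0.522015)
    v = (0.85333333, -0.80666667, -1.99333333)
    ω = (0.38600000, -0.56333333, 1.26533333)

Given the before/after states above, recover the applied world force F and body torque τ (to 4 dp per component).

Δω = ω₁−ω₀ = (-0.11400000, 0.03666667, 0.06533333)
τ = I·(Δω/dt) + ω₀×(Iω₀) = (-0.0900, -0.0100, 0.0800)
v₁ − v₀ = (0.05333333, -0.20666667, -0.19333333)
applied force F = (0.8000, -3.1000, -2.9000)

F = (0.8000, -3.1000, -2.9000)
τ = (-0.0900, -0.0100, 0.0800)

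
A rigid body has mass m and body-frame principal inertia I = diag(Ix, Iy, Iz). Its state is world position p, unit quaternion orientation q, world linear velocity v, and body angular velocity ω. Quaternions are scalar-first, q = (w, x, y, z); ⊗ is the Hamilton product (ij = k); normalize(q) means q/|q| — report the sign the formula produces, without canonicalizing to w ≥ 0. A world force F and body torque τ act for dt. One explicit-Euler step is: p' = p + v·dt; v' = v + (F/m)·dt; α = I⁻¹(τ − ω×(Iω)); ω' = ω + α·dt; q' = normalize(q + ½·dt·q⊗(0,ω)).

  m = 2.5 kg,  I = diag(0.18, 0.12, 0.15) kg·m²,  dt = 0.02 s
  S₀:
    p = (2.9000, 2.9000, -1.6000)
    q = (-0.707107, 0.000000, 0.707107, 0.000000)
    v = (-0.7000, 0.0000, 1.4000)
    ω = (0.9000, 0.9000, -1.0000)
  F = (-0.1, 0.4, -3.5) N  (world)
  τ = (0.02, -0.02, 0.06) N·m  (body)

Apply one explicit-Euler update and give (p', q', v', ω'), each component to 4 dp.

p' = (2.8860, 2.9000, -1.5720)
q' = (-0.7134, -0.0134, 0.7007, 0.0007)
v' = (-0.7008, 0.0032, 1.3720)
ω' = (0.9052, 0.9012, -0.9855)

α = I⁻¹(τ − ω×Iω) = (0.2611, 0.0583, 0.7240)
ω' = ω + α·dt = (0.9052, 0.9012, -0.9855)
2q̇ = q⊗(0,ω) = (-0.6363963, -1.3435033, -0.6363963, 0.0707107)
q' = normalize(q + ½dt·q⊗(0,ω)) = (-0.7134, -0.0134, 0.7007, 0.0007)
p + v·dt = (2.8860, 2.9000, -1.5720)
new velocity v' = (-0.7008, 0.0032, 1.3720)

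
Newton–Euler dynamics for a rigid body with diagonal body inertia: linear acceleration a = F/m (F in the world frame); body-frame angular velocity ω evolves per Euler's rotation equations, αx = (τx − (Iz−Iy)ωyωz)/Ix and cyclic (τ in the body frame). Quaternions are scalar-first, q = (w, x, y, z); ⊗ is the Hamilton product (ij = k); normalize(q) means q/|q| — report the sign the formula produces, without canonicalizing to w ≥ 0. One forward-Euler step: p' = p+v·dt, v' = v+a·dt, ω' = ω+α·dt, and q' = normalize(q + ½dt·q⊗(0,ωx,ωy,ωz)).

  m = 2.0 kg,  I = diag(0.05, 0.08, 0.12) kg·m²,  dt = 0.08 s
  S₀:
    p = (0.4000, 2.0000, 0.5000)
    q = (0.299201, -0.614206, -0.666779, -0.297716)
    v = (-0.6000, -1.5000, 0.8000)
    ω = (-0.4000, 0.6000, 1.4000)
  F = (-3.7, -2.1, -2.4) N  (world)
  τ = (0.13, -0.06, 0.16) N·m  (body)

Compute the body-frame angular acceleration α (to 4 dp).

α = (1.9280, -1.2400, 1.3933)

ω×(Iω) gyroscopic = (0.0336, 0.0392, -0.0072)
angular accel α = (1.9280, -1.2400, 1.3933)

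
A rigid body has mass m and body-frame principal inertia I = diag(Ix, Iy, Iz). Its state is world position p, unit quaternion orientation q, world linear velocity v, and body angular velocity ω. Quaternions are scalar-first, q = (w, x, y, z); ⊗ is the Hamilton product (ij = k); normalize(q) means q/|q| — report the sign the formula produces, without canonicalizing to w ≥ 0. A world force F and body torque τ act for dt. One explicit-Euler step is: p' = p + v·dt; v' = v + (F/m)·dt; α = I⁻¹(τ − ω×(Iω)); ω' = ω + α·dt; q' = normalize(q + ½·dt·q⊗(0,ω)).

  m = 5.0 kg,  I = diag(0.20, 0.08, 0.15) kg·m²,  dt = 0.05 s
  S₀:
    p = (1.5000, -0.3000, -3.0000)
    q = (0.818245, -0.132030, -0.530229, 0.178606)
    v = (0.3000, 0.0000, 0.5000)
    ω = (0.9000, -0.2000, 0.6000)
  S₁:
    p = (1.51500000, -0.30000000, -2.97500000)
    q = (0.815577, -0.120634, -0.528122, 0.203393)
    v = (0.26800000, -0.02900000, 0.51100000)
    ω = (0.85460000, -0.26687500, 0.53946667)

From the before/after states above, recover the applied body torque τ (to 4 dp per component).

Δω = ω₁−ω₀ = (-0.04540000, -0.06687500, -0.06053333)
applied torque τ = (-0.1900, -0.0800, -0.1600)

τ = (-0.1900, -0.0800, -0.1600)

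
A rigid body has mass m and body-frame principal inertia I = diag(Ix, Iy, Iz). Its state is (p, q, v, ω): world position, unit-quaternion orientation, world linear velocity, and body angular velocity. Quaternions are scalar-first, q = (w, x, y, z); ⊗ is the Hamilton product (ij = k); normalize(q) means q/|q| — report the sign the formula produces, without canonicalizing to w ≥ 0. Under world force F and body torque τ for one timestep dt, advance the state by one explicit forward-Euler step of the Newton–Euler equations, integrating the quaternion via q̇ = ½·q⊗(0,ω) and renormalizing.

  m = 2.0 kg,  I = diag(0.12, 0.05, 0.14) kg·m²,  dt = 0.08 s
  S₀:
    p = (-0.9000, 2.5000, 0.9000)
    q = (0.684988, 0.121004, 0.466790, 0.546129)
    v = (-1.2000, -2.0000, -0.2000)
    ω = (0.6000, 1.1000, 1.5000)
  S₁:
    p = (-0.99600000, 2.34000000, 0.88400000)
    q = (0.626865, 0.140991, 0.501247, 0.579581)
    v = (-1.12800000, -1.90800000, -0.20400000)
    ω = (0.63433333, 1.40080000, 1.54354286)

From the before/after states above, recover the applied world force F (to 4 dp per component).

velocity change Δv = (0.07200000, 0.09200000, -0.00400000)
F = m·Δv/dt = (1.8000, 2.3000, -0.1000)

F = (1.8000, 2.3000, -0.1000)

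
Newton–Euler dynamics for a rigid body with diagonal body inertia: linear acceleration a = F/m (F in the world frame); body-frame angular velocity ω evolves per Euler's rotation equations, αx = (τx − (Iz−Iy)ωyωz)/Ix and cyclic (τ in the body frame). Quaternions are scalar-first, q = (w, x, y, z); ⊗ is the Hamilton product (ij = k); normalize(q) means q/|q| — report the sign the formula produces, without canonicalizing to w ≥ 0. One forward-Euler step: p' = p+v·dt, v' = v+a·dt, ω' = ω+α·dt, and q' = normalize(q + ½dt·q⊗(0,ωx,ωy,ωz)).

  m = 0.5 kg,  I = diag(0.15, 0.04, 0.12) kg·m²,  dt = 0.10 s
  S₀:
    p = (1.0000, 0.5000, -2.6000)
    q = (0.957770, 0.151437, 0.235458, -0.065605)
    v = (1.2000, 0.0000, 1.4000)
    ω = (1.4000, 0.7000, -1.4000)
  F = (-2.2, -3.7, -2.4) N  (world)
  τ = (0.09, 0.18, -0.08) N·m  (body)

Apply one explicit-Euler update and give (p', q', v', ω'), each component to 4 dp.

a = F/m = (-4.4000, -7.4000, -4.8000)
new position p' = (1.1200, 0.5000, -2.4600)
v' = v + a·dt = (0.7600, -0.7400, 0.9200)
α = I⁻¹(τ − ω×Iω) = (1.1227, 5.9700, 0.2317)
new body rate ω' = (1.5123, 1.2970, -1.3768)
Hamilton product q⊗(0,ω) = (-0.4686794, 1.0571603, 0.7906038, -1.5645133)
q' = normalize(q + ½dt·q⊗(0,ω)) = (0.9292, 0.2032, 0.2735, -0.1430)

p' = (1.1200, 0.5000, -2.4600)
q' = (0.9292, 0.2032, 0.2735, -0.1430)
v' = (0.7600, -0.7400, 0.9200)
ω' = (1.5123, 1.2970, -1.3768)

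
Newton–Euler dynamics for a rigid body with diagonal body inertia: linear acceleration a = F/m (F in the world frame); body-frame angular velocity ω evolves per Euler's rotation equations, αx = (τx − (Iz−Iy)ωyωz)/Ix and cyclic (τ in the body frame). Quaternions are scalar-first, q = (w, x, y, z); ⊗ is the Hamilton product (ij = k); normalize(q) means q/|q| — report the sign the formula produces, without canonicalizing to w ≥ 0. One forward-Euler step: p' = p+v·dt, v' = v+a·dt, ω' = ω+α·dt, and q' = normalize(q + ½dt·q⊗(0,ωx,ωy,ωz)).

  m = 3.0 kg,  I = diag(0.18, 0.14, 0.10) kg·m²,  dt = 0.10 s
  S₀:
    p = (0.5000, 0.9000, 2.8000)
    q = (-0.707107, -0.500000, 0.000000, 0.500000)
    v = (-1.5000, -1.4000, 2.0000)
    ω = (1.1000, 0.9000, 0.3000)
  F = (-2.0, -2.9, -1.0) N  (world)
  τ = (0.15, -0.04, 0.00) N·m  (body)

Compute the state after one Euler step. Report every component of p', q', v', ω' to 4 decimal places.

p' = (0.3500, 0.7600, 3.0000)
q' = (-0.6853, -0.5599, 0.0032, 0.4657)
v' = (-1.5667, -1.4967, 1.9667)
ω' = (1.1893, 0.8526, 0.3396)

a = (-0.6667, -0.9667, -0.3333)
p + v·dt = (0.3500, 0.7600, 3.0000)
v' = v + a·dt = (-1.5667, -1.4967, 1.9667)
(τ − ω×Iω)/I = (0.8933, -0.4743, 0.3960)
ω' = ω + α·dt = (1.1893, 0.8526, 0.3396)
q⊗(0,ω) = (0.4000000, -1.2278177, 0.0636037, -0.6621321)
q' = normalize(q + ½dt·q⊗(0,ω)) = (-0.6853, -0.5599, 0.0032, 0.4657)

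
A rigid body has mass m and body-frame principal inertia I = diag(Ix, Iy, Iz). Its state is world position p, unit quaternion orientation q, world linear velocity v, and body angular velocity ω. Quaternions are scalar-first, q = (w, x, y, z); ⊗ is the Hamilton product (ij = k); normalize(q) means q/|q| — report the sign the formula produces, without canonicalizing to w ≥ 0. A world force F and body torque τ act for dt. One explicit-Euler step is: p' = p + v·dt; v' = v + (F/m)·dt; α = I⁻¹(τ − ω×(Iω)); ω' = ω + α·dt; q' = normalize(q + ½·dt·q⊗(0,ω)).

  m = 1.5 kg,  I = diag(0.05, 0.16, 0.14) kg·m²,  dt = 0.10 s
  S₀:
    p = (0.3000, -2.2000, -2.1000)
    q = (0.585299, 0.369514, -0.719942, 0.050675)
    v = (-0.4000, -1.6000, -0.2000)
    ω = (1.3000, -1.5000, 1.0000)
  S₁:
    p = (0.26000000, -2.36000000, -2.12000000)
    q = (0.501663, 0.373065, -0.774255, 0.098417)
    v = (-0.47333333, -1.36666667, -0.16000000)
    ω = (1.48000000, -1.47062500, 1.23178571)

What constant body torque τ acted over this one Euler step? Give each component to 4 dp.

τ = (0.1200, -0.0700, 0.1100)

rate change Δω = (0.18000000, 0.02937500, 0.23178571)
I·α + gyro = (0.1200, -0.0700, 0.1100)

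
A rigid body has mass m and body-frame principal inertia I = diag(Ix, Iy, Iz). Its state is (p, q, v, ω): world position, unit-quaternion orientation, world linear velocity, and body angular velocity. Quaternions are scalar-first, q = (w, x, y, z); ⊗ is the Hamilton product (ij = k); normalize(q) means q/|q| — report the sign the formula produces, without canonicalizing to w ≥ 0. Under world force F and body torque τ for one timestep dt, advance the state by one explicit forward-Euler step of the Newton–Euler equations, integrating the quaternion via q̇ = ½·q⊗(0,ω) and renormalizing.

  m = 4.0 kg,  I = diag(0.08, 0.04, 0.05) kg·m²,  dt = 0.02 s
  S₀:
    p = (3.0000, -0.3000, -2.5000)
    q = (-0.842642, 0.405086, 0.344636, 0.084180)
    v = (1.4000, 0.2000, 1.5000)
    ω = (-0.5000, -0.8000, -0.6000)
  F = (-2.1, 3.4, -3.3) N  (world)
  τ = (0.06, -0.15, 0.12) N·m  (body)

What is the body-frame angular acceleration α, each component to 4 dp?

gyro term ω×Iω = (0.0048, 0.0090, -0.0160)
(τ − ω×Iω)/I = (0.6900, -3.9750, 2.7200)

α = (0.6900, -3.9750, 2.7200)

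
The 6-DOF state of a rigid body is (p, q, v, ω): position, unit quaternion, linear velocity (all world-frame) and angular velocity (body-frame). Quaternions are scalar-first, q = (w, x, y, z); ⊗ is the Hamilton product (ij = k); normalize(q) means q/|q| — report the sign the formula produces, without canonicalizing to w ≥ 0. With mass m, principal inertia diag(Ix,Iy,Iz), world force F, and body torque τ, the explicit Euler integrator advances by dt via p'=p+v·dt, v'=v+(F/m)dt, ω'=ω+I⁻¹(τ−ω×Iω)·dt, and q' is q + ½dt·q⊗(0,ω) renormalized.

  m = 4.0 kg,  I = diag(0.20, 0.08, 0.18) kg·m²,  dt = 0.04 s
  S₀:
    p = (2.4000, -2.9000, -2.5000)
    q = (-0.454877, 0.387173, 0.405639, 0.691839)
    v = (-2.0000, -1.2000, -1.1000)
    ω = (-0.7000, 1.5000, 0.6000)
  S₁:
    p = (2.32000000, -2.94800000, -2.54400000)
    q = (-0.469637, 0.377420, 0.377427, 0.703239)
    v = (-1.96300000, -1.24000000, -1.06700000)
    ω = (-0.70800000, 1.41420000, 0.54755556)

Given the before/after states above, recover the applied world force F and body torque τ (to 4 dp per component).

F = (3.7000, -4.0000, 3.3000)
τ = (0.0500, -0.1800, -0.1100)

velocity change Δv = (0.03700000, -0.04000000, 0.03300000)
F = m·Δv/dt = (3.7000, -4.0000, 3.3000)
rate change Δω = (-0.00800000, -0.08580000, -0.05244444)
I·α + gyro = (0.0500, -0.1800, -0.1100)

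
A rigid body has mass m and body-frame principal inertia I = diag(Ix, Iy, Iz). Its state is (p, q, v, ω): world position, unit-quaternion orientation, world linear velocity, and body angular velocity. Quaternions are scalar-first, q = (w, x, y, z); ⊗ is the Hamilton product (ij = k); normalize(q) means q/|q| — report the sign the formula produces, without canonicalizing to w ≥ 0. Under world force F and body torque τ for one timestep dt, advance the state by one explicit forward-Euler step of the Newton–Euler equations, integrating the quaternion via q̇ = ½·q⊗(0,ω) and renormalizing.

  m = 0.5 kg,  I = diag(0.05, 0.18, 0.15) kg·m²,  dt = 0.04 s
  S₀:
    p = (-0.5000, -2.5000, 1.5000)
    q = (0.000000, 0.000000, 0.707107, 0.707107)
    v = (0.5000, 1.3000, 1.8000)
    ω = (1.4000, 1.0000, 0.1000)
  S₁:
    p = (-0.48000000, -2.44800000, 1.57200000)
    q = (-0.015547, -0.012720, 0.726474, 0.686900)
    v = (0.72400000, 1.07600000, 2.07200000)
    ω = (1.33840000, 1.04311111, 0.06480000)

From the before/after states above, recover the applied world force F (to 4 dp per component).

F = (2.8000, -2.8000, 3.4000)

v₁ − v₀ = (0.22400000, -0.22400000, 0.27200000)
applied force F = (2.8000, -2.8000, 3.4000)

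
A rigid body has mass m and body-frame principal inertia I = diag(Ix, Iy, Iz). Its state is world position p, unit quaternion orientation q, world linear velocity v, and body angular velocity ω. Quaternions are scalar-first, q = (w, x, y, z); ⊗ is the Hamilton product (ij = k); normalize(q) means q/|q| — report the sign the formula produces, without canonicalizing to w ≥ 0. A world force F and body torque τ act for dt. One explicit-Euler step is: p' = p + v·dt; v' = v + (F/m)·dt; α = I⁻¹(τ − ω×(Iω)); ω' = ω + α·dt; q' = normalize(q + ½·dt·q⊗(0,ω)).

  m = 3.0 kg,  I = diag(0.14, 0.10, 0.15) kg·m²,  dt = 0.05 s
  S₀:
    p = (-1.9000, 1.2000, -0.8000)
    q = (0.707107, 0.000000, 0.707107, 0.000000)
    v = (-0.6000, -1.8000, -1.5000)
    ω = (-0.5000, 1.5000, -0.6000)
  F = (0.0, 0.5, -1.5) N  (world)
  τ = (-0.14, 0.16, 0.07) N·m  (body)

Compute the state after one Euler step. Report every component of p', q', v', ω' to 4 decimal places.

p + v·dt = (-1.9300, 1.1100, -0.8750)
v + (F/m)dt = (-0.6000, -1.7917, -1.5250)
angular accel α = (-0.6786, 1.6300, 0.2667)
new body rate ω' = (-0.5339, 1.5815, -0.5867)
q⊗(0,ω) = (-1.0606605, -0.7778177, 1.0606605, -0.0707107)
q' = normalize(q + ½dt·q⊗(0,ω)) = (0.6800, -0.0194, 0.7330, -0.0018)

p' = (-1.9300, 1.1100, -0.8750)
q' = (0.6800, -0.0194, 0.7330, -0.0018)
v' = (-0.6000, -1.7917, -1.5250)
ω' = (-0.5339, 1.5815, -0.5867)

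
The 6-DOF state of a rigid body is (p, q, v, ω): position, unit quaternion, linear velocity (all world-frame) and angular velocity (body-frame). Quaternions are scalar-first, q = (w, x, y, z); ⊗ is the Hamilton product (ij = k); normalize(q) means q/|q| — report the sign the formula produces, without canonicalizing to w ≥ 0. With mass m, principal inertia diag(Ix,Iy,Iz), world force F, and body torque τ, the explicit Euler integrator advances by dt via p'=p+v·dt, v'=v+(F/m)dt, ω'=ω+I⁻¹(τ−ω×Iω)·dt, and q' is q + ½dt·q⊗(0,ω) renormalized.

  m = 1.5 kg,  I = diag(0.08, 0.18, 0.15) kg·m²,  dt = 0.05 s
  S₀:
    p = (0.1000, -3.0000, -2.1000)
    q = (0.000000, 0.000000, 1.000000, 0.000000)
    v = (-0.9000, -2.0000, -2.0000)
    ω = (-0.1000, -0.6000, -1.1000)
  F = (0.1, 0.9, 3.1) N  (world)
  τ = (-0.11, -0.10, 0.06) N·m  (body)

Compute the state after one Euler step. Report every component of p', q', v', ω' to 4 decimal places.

linear accel F/m = (0.0667, 0.6000, 2.0667)
p' = p + v·dt = (0.0550, -3.1000, -2.2000)
new velocity v' = (-0.8967, -1.9700, -1.8967)
gyro term ω×Iω = (-0.0198, -0.0077, 0.0060)
angular accel α = (-1.1275, -0.5128, 0.3600)
new body rate ω' = (-0.1564, -0.6256, -1.0820)
Hamilton product q⊗(0,ω) = (0.6000000, -1.1000000, 0.0000000, 0.1000000)
q + ½dt·q⊗(0,ω), renormalized = (0.0150, -0.0275, 0.9995, 0.0025)

p' = (0.0550, -3.1000, -2.2000)
q' = (0.0150, -0.0275, 0.9995, 0.0025)
v' = (-0.8967, -1.9700, -1.8967)
ω' = (-0.1564, -0.6256, -1.0820)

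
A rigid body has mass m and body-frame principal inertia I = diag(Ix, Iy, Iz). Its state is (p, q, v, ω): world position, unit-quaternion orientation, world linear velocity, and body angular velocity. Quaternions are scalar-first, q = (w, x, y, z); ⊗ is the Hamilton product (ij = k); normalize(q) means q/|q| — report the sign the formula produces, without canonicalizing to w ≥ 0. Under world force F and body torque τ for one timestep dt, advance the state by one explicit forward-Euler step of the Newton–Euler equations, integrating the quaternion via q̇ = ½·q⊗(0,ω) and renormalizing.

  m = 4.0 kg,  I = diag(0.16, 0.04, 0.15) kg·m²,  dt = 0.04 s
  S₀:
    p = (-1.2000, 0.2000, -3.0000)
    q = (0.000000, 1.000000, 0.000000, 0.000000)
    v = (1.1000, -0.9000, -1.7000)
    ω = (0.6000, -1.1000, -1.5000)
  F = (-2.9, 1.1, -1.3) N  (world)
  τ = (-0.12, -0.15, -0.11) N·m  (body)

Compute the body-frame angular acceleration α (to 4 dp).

α = (-1.8844, -3.5250, -1.2613)

gyro term ω×Iω = (0.1815, -0.0090, 0.0792)
α = I⁻¹(τ − ω×Iω) = (-1.8844, -3.5250, -1.2613)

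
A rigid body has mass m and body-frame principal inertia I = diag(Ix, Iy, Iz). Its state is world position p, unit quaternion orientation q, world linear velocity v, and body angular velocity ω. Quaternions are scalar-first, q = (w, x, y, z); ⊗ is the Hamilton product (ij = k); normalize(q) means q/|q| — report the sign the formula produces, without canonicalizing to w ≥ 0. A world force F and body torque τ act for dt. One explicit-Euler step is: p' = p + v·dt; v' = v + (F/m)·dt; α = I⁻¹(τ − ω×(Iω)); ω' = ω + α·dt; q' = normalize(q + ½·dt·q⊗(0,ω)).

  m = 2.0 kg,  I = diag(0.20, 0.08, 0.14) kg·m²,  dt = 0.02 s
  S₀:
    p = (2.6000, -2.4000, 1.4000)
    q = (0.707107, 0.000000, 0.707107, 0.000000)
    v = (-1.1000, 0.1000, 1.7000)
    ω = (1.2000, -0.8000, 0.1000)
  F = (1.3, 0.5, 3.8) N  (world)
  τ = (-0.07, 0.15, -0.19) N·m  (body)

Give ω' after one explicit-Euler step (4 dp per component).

ω' = (1.1935, -0.7643, 0.0564)

α = I⁻¹(τ − ω×Iω) = (-0.3260, 1.7850, -2.1800)
ω + α·dt = (1.1935, -0.7643, 0.0564)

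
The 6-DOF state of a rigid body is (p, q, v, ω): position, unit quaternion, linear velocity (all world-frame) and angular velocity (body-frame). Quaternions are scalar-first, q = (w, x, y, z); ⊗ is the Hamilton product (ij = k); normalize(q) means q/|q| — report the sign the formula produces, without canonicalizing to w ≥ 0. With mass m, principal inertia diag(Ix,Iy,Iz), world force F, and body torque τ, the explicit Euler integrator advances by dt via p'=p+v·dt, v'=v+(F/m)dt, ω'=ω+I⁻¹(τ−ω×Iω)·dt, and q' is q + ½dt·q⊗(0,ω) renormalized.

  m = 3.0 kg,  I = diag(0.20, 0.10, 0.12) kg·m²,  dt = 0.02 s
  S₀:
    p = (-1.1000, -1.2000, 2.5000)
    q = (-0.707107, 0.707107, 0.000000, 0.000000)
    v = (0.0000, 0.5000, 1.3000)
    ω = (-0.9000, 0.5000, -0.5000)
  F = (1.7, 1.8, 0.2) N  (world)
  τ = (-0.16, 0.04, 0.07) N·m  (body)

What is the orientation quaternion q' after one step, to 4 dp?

q' = (-0.7007, 0.7134, 0.0000, 0.0071)

Hamilton product q⊗(0,ω) = (0.6363963, 0.6363963, 0.0000000, 0.7071070)
q' = normalize(q + ½dt·q⊗(0,ω)) = (-0.7007, 0.7134, 0.0000, 0.0071)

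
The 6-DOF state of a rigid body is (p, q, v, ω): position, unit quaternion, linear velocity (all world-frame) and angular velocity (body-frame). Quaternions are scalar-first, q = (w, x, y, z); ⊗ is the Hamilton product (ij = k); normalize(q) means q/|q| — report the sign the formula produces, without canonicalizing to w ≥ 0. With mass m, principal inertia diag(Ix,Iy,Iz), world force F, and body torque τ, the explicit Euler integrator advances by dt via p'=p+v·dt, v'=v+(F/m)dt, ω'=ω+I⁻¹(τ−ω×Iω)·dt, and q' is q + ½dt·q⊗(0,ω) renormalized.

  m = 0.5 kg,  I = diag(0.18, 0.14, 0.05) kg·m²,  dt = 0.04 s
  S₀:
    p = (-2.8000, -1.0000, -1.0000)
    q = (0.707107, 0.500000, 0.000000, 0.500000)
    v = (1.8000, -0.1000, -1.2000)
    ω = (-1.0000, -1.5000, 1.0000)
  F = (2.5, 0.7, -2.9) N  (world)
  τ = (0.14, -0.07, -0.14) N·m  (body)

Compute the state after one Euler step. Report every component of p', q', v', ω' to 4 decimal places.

p' = (-2.7280, -1.0040, -1.0480)
q' = (0.7065, 0.5004, -0.0412, 0.4987)
v' = (2.0000, -0.0440, -1.4320)
ω' = (-0.9989, -1.4829, 0.9360)

precession coupling ω×(Iω) = (0.1350, -0.1300, -0.0600)
angular accel α = (0.0278, 0.4286, -1.6000)
new body rate ω' = (-0.9989, -1.4829, 0.9360)
2q̇ = q⊗(0,ω) = (0.0000000, 0.0428930, -2.0606605, -0.0428930)
q' = normalize(q + ½dt·q⊗(0,ω)) = (0.7065, 0.5004, -0.0412, 0.4987)
linear accel F/m = (5.0000, 1.4000, -5.8000)
p + v·dt = (-2.7280, -1.0040, -1.0480)
v + (F/m)dt = (2.0000, -0.0440, -1.4320)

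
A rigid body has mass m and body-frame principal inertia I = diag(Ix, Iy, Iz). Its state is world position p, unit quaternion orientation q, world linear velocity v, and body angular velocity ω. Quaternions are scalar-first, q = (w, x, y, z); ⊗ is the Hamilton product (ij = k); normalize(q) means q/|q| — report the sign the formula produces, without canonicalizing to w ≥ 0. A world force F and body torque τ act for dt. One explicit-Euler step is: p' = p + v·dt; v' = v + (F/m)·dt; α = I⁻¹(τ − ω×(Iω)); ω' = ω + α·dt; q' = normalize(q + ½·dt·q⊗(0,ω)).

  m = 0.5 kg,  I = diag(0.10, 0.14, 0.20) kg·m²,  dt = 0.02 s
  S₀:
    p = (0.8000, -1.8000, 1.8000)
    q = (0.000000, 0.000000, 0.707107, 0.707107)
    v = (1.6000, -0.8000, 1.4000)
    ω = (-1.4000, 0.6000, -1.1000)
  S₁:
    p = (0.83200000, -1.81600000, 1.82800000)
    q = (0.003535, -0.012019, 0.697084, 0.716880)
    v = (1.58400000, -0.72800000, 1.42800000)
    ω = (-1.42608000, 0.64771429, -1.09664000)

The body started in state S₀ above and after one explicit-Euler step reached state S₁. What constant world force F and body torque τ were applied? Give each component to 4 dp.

F = (-0.4000, 1.8000, 0.7000)
τ = (-0.1700, 0.1800, 0.0000)

v₁ − v₀ = (-0.01600000, 0.07200000, 0.02800000)
m·(v₁−v₀)/dt = (-0.4000, 1.8000, 0.7000)
rate change Δω = (-0.02608000, 0.04771429, 0.00336000)
applied torque τ = (-0.1700, 0.1800, 0.0000)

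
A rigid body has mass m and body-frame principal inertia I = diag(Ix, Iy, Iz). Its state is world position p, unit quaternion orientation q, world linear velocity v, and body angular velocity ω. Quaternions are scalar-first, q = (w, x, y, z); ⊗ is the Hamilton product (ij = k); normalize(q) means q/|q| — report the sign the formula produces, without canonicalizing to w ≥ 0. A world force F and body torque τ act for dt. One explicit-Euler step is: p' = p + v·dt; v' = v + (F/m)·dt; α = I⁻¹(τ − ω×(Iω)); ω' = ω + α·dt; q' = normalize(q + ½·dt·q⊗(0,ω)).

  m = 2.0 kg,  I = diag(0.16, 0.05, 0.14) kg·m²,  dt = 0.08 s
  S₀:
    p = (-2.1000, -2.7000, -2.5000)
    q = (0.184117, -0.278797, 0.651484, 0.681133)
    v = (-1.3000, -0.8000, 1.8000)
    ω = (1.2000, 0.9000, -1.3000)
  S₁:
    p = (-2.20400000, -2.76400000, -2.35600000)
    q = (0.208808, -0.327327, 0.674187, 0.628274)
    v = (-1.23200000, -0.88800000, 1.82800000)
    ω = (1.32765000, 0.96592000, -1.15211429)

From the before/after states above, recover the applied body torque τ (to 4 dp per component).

τ = (0.1500, 0.0100, 0.1400)

rate change Δω = (0.12765000, 0.06592000, 0.14788571)
applied torque τ = (0.1500, 0.0100, 0.1400)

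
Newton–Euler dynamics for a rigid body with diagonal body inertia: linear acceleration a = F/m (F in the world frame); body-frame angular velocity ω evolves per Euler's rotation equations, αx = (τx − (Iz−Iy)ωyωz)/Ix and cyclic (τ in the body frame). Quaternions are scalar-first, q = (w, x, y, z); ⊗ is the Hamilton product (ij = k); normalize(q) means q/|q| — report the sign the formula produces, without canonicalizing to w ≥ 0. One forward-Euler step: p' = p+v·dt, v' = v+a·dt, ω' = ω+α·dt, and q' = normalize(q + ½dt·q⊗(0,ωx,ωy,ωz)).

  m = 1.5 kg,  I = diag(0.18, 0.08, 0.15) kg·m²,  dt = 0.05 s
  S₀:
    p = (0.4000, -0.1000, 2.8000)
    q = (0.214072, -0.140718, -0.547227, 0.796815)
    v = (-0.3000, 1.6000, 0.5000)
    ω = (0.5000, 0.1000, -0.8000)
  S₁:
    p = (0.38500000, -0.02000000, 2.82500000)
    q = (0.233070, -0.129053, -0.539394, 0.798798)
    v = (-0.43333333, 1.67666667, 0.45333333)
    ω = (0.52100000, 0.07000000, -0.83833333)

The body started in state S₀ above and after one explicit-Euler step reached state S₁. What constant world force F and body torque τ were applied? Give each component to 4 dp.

v₁ − v₀ = (-0.13333333, 0.07666667, -0.04666667)
m·(v₁−v₀)/dt = (-4.0000, 2.3000, -1.4000)
ω₁ − ω₀ = (0.02100000, -0.03000000, -0.03833333)
precession coupling = (-0.0056, -0.0120, -0.0050)
I·α + gyro = (0.0700, -0.0600, -0.1200)

F = (-4.0000, 2.3000, -1.4000)
τ = (0.0700, -0.0600, -0.1200)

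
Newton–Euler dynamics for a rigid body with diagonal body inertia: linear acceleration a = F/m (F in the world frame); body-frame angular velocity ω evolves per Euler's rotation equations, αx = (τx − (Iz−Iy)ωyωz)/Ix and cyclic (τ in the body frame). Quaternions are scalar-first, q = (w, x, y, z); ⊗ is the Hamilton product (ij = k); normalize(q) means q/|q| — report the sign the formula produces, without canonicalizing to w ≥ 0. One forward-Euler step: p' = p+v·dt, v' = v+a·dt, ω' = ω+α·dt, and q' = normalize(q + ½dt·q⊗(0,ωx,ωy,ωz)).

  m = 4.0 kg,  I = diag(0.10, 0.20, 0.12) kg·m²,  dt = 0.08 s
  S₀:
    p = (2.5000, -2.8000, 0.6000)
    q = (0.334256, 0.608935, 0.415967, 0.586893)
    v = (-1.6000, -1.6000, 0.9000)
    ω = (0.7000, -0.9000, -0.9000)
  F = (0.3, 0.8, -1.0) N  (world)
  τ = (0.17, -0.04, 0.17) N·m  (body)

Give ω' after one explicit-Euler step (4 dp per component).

ω' = (0.8878, -0.9210, -0.7447)

angular accel α = (2.3480, -0.2630, 1.9417)
new body rate ω' = (0.8878, -0.9210, -0.7447)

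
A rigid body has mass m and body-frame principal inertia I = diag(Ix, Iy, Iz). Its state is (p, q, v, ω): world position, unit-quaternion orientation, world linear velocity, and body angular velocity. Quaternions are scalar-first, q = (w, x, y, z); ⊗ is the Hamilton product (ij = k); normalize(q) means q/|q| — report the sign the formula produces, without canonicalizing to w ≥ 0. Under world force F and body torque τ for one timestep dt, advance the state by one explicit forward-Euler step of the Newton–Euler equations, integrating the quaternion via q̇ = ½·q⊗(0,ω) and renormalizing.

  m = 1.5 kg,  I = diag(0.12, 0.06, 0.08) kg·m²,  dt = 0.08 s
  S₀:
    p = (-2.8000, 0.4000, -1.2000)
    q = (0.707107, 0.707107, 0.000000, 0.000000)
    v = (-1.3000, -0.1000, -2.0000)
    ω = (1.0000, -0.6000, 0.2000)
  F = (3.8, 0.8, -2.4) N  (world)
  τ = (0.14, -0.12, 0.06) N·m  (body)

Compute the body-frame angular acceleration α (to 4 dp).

ω×(Iω) gyroscopic = (-0.0024, 0.0080, 0.0360)
(τ − ω×Iω)/I = (1.1867, -2.1333, 0.3000)

α = (1.1867, -2.1333, 0.3000)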